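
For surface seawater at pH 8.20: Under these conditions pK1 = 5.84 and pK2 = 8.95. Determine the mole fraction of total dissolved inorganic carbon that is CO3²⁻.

α₂ = 0.150

α₂ = 1 / (1 + [H⁺]/K2 + [H⁺]²/(K1K2)) = 1 / (1 + 10^+0.75 + 10^-1.61)
   = 1 / (1 + 5.6234 + 0.024547) = 1/6.6480 = 0.1504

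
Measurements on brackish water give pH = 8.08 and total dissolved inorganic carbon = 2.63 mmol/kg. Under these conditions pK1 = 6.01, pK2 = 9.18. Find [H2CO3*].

α₀ = 1 / (1 + K1/[H⁺] + K1K2/[H⁺]²) = 1 / (1 + 10^+2.07 + 10^+0.97)
   = 1 / (1 + 117.49 + 9.3325) = 1/127.82 = 0.007823
[CO2*] = α₀ × DIC = 0.007823 × 2.63 = 0.0206 mmol/kg

[CO2*] = 0.0206 mmol/kg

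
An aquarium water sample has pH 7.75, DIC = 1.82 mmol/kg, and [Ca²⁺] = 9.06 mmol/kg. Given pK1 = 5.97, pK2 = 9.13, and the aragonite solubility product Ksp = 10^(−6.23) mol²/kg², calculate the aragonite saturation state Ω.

α₂ = 1 / (1 + [H⁺]/K2 + [H⁺]²/(K1K2)) = 1 / (1 + 10^+1.38 + 10^-0.40)
   = 1 / (1 + 23.988 + 0.39811) = 1/25.386 = 0.03939
[CO3²⁻] = α₂ × DIC = 0.03939 × 1.82 = 0.07169 mmol/kg
Ksp = 10^(−6.23) = 5.888×10^-7
Ω = [Ca²⁺][CO3²⁻]/Ksp = (9.06×10^-3)(7.169×10^-5) / 5.888×10^-7 = 1.10

Ω = 1.10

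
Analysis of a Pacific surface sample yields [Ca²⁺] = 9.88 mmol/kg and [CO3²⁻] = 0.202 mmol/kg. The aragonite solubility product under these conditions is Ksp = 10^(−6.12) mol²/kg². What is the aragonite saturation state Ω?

Ksp = 10^(−6.12) = 7.586×10^-7
Ω = [Ca²⁺][CO3²⁻]/Ksp = (9.88×10^-3)(0.202×10^-3) / 7.586×10^-7 = 2.63

Ω = 2.63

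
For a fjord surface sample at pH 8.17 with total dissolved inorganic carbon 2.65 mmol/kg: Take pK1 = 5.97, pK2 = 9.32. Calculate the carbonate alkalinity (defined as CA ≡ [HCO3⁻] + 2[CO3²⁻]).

CA = 2.81 mmol/kg

CA = [HCO3⁻] + 2[CO3²⁻] = (α₁ + 2α₂)·DIC
At pH 8.17: [H⁺]/K1 = 10^-2.20 = 0.0063096, K2/[H⁺] = 10^-1.15 = 0.070795
α₁ = 1/(1 + 0.0063096 + 0.070795) = 1/1.0771 = 0.9284; α₂ = α₁·K2/[H⁺] = 0.06573
α₁ + 2α₂ = 1.0599
CA = 1.0599 × 2.65 = 2.81 mmol/kg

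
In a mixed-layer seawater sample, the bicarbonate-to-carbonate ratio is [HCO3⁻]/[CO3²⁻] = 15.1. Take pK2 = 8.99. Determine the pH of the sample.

pH = 7.81

From K2 = [H⁺][CO3²⁻]/[HCO3⁻]:  pH = pK2 − log₁₀([HCO3⁻]/[CO3²⁻])
log₁₀(15.1) = +1.179
pH = 8.99 − (+1.179) = 7.81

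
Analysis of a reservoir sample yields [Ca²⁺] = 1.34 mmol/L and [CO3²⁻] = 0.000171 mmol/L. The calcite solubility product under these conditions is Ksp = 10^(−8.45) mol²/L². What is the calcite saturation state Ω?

Ω = 0.0646

Ksp = 10^(−8.45) = 3.548×10^-9
Ω = [Ca²⁺][CO3²⁻]/Ksp = (1.34×10^-3)(0.000171×10^-3) / 3.548×10^-9 = 0.0646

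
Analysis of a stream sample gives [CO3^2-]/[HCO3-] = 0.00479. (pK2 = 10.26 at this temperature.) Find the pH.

pH = 7.94

From K2 = [H⁺][CO3^2-]/[HCO3-]:  pH = pK2 + log₁₀([CO3^2-]/[HCO3-])
log₁₀(0.00479) = -2.320
pH = 10.26 + (-2.320) = 7.94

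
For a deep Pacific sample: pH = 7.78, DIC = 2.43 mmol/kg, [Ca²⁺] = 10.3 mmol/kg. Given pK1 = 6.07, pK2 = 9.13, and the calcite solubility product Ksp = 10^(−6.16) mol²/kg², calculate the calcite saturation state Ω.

Ω = 1.52

α₂ = 1 / (1 + [H⁺]/K2 + [H⁺]²/(K1K2)) = 1 / (1 + 10^+1.35 + 10^-0.36)
   = 1 / (1 + 22.387 + 0.43652) = 1/23.824 = 0.04197
[CO3²⁻] = α₂ × DIC = 0.04197 × 2.43 = 0.1020 mmol/kg
Ksp = 10^(−6.16) = 6.918×10^-7
Ω = [Ca²⁺][CO3²⁻]/Ksp = (10.3×10^-3)(1.020×10^-4) / 6.918×10^-7 = 1.52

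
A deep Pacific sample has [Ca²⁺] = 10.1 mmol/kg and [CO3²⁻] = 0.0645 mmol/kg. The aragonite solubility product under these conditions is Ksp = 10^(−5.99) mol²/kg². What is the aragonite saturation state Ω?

Ksp = 10^(−5.99) = 1.023×10^-6
Ω = [Ca²⁺][CO3²⁻]/Ksp = (10.1×10^-3)(0.0645×10^-3) / 1.023×10^-6 = 0.637

Ω = 0.637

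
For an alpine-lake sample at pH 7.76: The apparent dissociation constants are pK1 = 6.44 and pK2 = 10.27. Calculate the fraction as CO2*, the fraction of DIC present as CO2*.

α₀ = 1 / (1 + K1/[H⁺] + K1K2/[H⁺]²) = 1 / (1 + 10^+1.32 + 10^-1.19)
   = 1 / (1 + 20.893 + 0.064565) = 1/21.958 = 0.04554

α₀ = 0.0455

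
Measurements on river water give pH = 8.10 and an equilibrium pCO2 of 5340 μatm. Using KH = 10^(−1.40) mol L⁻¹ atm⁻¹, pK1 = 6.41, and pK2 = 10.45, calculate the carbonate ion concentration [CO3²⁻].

[CO3²⁻] = 0.0465 mmol/L

[CO2*] = KH · pCO2 = 10^(−1.40) × 5340×10^-6 = 2.126×10^-4 mol/L
α₀ = 1/(1 + K1/[H⁺] + K1K2/[H⁺]²) = 1/(1 + 10^+1.69 + 10^-0.66) = 0.01992
DIC = [CO2*]/α₀ = 2.126×10^-4 / 0.01992 = 10.67 mmol/L
[CO3²⁻] = α₂·DIC; α₂ = 0.004358, so [CO3²⁻] = 0.004358 × 10.67 = 0.0465 mmol/L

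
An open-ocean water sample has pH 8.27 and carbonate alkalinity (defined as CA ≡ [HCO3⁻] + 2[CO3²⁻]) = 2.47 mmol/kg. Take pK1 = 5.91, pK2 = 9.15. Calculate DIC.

CA = [HCO3⁻] + 2[CO3²⁻] = (α₁ + 2α₂)·DIC
At pH 8.27: [H⁺]/K1 = 10^-2.36 = 0.0043652, K2/[H⁺] = 10^-0.88 = 0.13183
α₁ = 1/(1 + 0.0043652 + 0.13183) = 1/1.1362 = 0.8801; α₂ = α₁·K2/[H⁺] = 0.1160
α₁ + 2α₂ = 1.1122
DIC = CA / (α₁ + 2α₂) = 2.47 / 1.1122 = 2.22 mmol/kg

DIC = 2.22 mmol/kg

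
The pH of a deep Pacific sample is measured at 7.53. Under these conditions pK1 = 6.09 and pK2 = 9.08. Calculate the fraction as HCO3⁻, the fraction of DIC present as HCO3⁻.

α₁ = 1 / (1 + [H⁺]/K1 + K2/[H⁺]) = 1 / (1 + 10^-1.44 + 10^-1.55)
   = 1 / (1 + 0.036308 + 0.028184) = 1/1.0645 = 0.9394

α₁ = 0.939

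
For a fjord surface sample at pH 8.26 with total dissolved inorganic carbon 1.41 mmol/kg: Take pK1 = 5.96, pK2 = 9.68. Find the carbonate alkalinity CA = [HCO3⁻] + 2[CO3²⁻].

CA = [HCO3⁻] + 2[CO3²⁻] = (α₁ + 2α₂)·DIC
At pH 8.26: [H⁺]/K1 = 10^-2.30 = 0.0050119, K2/[H⁺] = 10^-1.42 = 0.038019
α₁ = 1/(1 + 0.0050119 + 0.038019) = 1/1.0430 = 0.9587; α₂ = α₁·K2/[H⁺] = 0.03645
α₁ + 2α₂ = 1.0316
CA = 1.0316 × 1.41 = 1.45 mmol/kg

CA = 1.45 mmol/kg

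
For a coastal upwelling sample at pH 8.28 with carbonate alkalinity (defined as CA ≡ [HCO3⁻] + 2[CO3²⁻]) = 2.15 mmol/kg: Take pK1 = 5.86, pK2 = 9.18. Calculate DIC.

CA = [HCO3⁻] + 2[CO3²⁻] = (α₁ + 2α₂)·DIC
At pH 8.28: [H⁺]/K1 = 10^-2.42 = 0.0038019, K2/[H⁺] = 10^-0.90 = 0.12589
α₁ = 1/(1 + 0.0038019 + 0.12589) = 1/1.1297 = 0.8852; α₂ = α₁·K2/[H⁺] = 0.1114
α₁ + 2α₂ = 1.1081
DIC = CA / (α₁ + 2α₂) = 2.15 / 1.1081 = 1.94 mmol/kg

DIC = 1.94 mmol/kg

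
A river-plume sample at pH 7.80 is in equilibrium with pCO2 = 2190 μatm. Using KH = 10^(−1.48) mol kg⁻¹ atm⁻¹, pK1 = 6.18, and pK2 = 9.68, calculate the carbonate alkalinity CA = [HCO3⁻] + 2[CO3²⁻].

CA = 3.10 mmol/kg

[CO2*] = KH · pCO2 = 10^(−1.48) × 2190×10^-6 = 7.252×10^-5 mol/kg
α₀ = 1/(1 + K1/[H⁺] + K1K2/[H⁺]²) = 1/(1 + 10^+1.62 + 10^-0.26) = 0.02313
DIC = [CO2*]/α₀ = 7.252×10^-5 / 0.02313 = 3.135 mmol/kg
CA = (α₁ + 2α₂)·DIC = (0.9642 + 2×0.01271) × 3.135 = 3.10 mmol/kg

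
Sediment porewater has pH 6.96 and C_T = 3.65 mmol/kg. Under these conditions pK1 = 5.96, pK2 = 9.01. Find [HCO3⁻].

α₁ = 1 / (1 + [H⁺]/K1 + K2/[H⁺]) = 1 / (1 + 10^-1.00 + 10^-2.05)
   = 1 / (1 + 0.10000 + 0.0089125) = 1/1.1089 = 0.9018
[HCO3⁻] = α₁ × DIC = 0.9018 × 3.65 = 3.29 mmol/kg

[HCO3⁻] = 3.29 mmol/kg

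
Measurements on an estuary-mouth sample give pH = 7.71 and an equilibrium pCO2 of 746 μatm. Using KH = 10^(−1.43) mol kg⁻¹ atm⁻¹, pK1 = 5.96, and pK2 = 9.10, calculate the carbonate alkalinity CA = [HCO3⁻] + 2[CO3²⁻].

[CO2*] = KH · pCO2 = 10^(−1.43) × 746×10^-6 = 2.772×10^-5 mol/kg
α₀ = 1/(1 + K1/[H⁺] + K1K2/[H⁺]²) = 1/(1 + 10^+1.75 + 10^+0.36) = 0.01680
DIC = [CO2*]/α₀ = 2.772×10^-5 / 0.01680 = 1.650 mmol/kg
CA = (α₁ + 2α₂)·DIC = (0.9447 + 2×0.03849) × 1.650 = 1.69 mmol/kg

CA = 1.69 mmol/kg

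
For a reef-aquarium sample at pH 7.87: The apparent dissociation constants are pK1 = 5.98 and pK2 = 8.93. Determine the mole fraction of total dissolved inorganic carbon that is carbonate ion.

α₂ = 0.0792

α₂ = 1 / (1 + [H⁺]/K2 + [H⁺]²/(K1K2)) = 1 / (1 + 10^+1.06 + 10^-0.83)
   = 1 / (1 + 11.482 + 0.14791) = 1/12.629 = 0.07918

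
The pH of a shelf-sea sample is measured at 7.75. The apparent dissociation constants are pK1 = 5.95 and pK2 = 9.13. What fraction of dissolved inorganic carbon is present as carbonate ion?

α₂ = 1 / (1 + [H⁺]/K2 + [H⁺]²/(K1K2)) = 1 / (1 + 10^+1.38 + 10^-0.42)
   = 1 / (1 + 23.988 + 0.38019) = 1/25.369 = 0.03942

α₂ = 0.0394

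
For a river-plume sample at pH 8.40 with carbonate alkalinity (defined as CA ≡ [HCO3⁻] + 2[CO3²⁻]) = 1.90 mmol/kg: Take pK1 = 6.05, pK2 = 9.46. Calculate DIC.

CA = [HCO3⁻] + 2[CO3²⁻] = (α₁ + 2α₂)·DIC
At pH 8.40: [H⁺]/K1 = 10^-2.35 = 0.0044668, K2/[H⁺] = 10^-1.06 = 0.087096
α₁ = 1/(1 + 0.0044668 + 0.087096) = 1/1.0916 = 0.9161; α₂ = α₁·K2/[H⁺] = 0.07979
α₁ + 2α₂ = 1.0757
DIC = CA / (α₁ + 2α₂) = 1.90 / 1.0757 = 1.77 mmol/kg

DIC = 1.77 mmol/kg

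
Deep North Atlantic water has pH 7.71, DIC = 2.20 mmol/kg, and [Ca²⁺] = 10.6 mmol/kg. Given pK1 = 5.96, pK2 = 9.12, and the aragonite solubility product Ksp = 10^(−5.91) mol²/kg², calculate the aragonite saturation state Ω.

Ω = 0.698

α₂ = 1 / (1 + [H⁺]/K2 + [H⁺]²/(K1K2)) = 1 / (1 + 10^+1.41 + 10^-0.34)
   = 1 / (1 + 25.704 + 0.45709) = 1/27.161 = 0.03682
[CO3²⁻] = α₂ × DIC = 0.03682 × 2.20 = 0.08100 mmol/kg
Ksp = 10^(−5.91) = 1.230×10^-6
Ω = [Ca²⁺][CO3²⁻]/Ksp = (10.6×10^-3)(8.100×10^-5) / 1.230×10^-6 = 0.698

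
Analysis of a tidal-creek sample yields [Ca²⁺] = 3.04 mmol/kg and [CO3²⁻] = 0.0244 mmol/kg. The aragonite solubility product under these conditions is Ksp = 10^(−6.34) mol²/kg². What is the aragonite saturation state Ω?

Ksp = 10^(−6.34) = 4.571×10^-7
Ω = [Ca²⁺][CO3²⁻]/Ksp = (3.04×10^-3)(0.0244×10^-3) / 4.571×10^-7 = 0.162

Ω = 0.162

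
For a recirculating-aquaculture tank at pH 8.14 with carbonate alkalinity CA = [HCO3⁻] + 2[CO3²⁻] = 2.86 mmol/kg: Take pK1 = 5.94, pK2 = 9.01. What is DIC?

CA = [HCO3⁻] + 2[CO3²⁻] = (α₁ + 2α₂)·DIC
At pH 8.14: [H⁺]/K1 = 10^-2.20 = 0.0063096, K2/[H⁺] = 10^-0.87 = 0.13490
α₁ = 1/(1 + 0.0063096 + 0.13490) = 1/1.1412 = 0.8763; α₂ = α₁·K2/[H⁺] = 0.1182
α₁ + 2α₂ = 1.1127
DIC = CA / (α₁ + 2α₂) = 2.86 / 1.1127 = 2.57 mmol/kg

DIC = 2.57 mmol/kg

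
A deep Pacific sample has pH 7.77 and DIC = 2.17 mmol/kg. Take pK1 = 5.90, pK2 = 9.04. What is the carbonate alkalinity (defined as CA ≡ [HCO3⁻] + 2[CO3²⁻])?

CA = [HCO3⁻] + 2[CO3²⁻] = (α₁ + 2α₂)·DIC
At pH 7.77: [H⁺]/K1 = 10^-1.87 = 0.013490, K2/[H⁺] = 10^-1.27 = 0.053703
α₁ = 1/(1 + 0.013490 + 0.053703) = 1/1.0672 = 0.9370; α₂ = α₁·K2/[H⁺] = 0.05032
α₁ + 2α₂ = 1.0377
CA = 1.0377 × 2.17 = 2.25 mmol/kg

CA = 2.25 mmol/kg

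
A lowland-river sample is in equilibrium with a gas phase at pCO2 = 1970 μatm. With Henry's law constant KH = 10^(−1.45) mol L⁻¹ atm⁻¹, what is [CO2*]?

[CO2*] = 69.9 μmol/L

KH = 10^(−1.45) = 3.548×10^-2 mol L⁻¹ atm⁻¹
[CO2*] = KH · pCO2 = 3.548×10^-2 × 1970×10^-6 atm = 6.99×10^-5 mol/L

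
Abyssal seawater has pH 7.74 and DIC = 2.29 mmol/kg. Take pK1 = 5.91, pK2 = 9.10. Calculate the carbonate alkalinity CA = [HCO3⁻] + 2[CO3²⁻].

CA = [HCO3⁻] + 2[CO3²⁻] = (α₁ + 2α₂)·DIC
At pH 7.74: [H⁺]/K1 = 10^-1.83 = 0.014791, K2/[H⁺] = 10^-1.36 = 0.043652
α₁ = 1/(1 + 0.014791 + 0.043652) = 1/1.0584 = 0.9448; α₂ = α₁·K2/[H⁺] = 0.04124
α₁ + 2α₂ = 1.0273
CA = 1.0273 × 2.29 = 2.35 mmol/kg

CA = 2.35 mmol/kg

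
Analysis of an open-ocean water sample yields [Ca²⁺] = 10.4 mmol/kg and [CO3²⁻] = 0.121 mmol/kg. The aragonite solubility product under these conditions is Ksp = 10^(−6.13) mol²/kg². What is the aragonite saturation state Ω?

Ksp = 10^(−6.13) = 7.413×10^-7
Ω = [Ca²⁺][CO3²⁻]/Ksp = (10.4×10^-3)(0.121×10^-3) / 7.413×10^-7 = 1.70

Ω = 1.70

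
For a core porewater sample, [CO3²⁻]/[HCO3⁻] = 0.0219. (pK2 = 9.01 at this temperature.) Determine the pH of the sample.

pH = 7.35

From K2 = [H⁺][CO3²⁻]/[HCO3⁻]:  pH = pK2 + log₁₀([CO3²⁻]/[HCO3⁻])
log₁₀(0.0219) = -1.660
pH = 9.01 + (-1.660) = 7.35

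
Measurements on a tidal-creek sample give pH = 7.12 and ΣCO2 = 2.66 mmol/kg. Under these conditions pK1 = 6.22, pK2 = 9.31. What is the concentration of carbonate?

[CO3²⁻] = 15.2 μmol/kg

α₂ = 1 / (1 + [H⁺]/K2 + [H⁺]²/(K1K2)) = 1 / (1 + 10^+2.19 + 10^+1.29)
   = 1 / (1 + 154.88 + 19.498) = 1/175.38 = 0.005702
[CO3²⁻] = α₂ × DIC = 0.005702 × 2.66 = 0.0152 mmol/kg = 15.2 μmol/kg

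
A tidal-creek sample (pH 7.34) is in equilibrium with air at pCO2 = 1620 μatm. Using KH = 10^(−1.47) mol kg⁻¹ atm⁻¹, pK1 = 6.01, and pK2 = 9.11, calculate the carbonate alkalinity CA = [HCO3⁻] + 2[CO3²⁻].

[CO2*] = KH · pCO2 = 10^(−1.47) × 1620×10^-6 = 5.489×10^-5 mol/kg
α₀ = 1/(1 + K1/[H⁺] + K1K2/[H⁺]²) = 1/(1 + 10^+1.33 + 10^-0.44) = 0.04397
DIC = [CO2*]/α₀ = 5.489×10^-5 / 0.04397 = 1.248 mmol/kg
CA = (α₁ + 2α₂)·DIC = (0.9401 + 2×0.01596) × 1.248 = 1.21 mmol/kg

CA = 1.21 mmol/kg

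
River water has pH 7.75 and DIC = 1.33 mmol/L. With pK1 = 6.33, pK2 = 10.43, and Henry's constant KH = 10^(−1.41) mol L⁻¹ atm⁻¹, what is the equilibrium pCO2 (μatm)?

α₀ = 1 / (1 + K1/[H⁺] + K1K2/[H⁺]²) = 1 / (1 + 10^+1.42 + 10^-1.26)
   = 1 / (1 + 26.303 + 0.054954) = 1/27.358 = 0.03655
[CO2*] = α₀ × DIC = 0.03655 × 1.33 = 0.04862 mmol/L
pCO2 = [CO2*]/KH = 4.862×10^-5 / 3.890×10^-2 = 1250 μatm

pCO2 = 1250 μatm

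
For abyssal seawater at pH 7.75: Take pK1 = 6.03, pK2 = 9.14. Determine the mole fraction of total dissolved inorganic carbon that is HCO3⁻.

α₁ = 1 / (1 + [H⁺]/K1 + K2/[H⁺]) = 1 / (1 + 10^-1.72 + 10^-1.39)
   = 1 / (1 + 0.019055 + 0.040738) = 1/1.0598 = 0.9436

α₁ = 0.944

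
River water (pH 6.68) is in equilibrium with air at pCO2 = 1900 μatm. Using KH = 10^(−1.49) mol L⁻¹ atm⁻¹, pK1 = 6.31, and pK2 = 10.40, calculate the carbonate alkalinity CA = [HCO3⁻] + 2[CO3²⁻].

[CO2*] = KH · pCO2 = 10^(−1.49) × 1900×10^-6 = 6.148×10^-5 mol/L
α₀ = 1/(1 + K1/[H⁺] + K1K2/[H⁺]²) = 1/(1 + 10^+0.37 + 10^-3.35) = 0.2990
DIC = [CO2*]/α₀ = 6.148×10^-5 / 0.2990 = 0.2056 mmol/L
CA = (α₁ + 2α₂)·DIC = (0.7009 + 2×0.0001336) × 0.2056 = 0.144 mmol/L

CA = 0.144 mmol/L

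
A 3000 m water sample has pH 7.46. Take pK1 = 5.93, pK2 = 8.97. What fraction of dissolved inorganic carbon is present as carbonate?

α₂ = 1 / (1 + [H⁺]/K2 + [H⁺]²/(K1K2)) = 1 / (1 + 10^+1.51 + 10^-0.02)
   = 1 / (1 + 32.359 + 0.95499) = 1/34.314 = 0.02914

α₂ = 0.0291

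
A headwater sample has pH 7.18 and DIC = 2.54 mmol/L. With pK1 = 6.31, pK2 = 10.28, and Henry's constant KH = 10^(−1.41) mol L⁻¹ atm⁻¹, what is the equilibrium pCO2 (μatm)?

α₀ = 1 / (1 + K1/[H⁺] + K1K2/[H⁺]²) = 1 / (1 + 10^+0.87 + 10^-2.23)
   = 1 / (1 + 7.4131 + 0.0058884) = 1/8.4190 = 0.1188
[CO2*] = α₀ × DIC = 0.1188 × 2.54 = 0.3017 mmol/L
pCO2 = [CO2*]/KH = 3.017×10^-4 / 3.890×10^-2 = 7750 μatm

pCO2 = 7750 μatm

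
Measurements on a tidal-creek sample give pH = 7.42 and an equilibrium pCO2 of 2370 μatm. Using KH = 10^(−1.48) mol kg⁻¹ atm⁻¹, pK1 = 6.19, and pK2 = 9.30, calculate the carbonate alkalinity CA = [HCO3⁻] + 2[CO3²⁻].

CA = 1.37 mmol/kg

[CO2*] = KH · pCO2 = 10^(−1.48) × 2370×10^-6 = 7.848×10^-5 mol/kg
α₀ = 1/(1 + K1/[H⁺] + K1K2/[H⁺]²) = 1/(1 + 10^+1.23 + 10^-0.65) = 0.05493
DIC = [CO2*]/α₀ = 7.848×10^-5 / 0.05493 = 1.429 mmol/kg
CA = (α₁ + 2α₂)·DIC = (0.9328 + 2×0.01230) × 1.429 = 1.37 mmol/kg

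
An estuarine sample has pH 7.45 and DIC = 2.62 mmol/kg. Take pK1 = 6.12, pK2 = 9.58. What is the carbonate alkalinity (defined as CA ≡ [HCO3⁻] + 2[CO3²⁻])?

CA = [HCO3⁻] + 2[CO3²⁻] = (α₁ + 2α₂)·DIC
At pH 7.45: [H⁺]/K1 = 10^-1.33 = 0.046774, K2/[H⁺] = 10^-2.13 = 0.0074131
α₁ = 1/(1 + 0.046774 + 0.0074131) = 1/1.0542 = 0.9486; α₂ = α₁·K2/[H⁺] = 0.007032
α₁ + 2α₂ = 0.9627
CA = 0.9627 × 2.62 = 2.52 mmol/kg

CA = 2.52 mmol/kg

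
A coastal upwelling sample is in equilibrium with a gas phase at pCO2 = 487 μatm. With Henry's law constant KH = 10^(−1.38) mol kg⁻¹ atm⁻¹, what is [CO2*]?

[CO2*] = 20.3 μmol/kg

KH = 10^(−1.38) = 4.169×10^-2 mol kg⁻¹ atm⁻¹
[CO2*] = KH · pCO2 = 4.169×10^-2 × 487×10^-6 atm = 2.03×10^-5 mol/kg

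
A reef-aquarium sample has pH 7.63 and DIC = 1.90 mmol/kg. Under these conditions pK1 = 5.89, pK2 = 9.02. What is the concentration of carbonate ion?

α₂ = 1 / (1 + [H⁺]/K2 + [H⁺]²/(K1K2)) = 1 / (1 + 10^+1.39 + 10^-0.35)
   = 1 / (1 + 24.547 + 0.44668) = 1/25.994 = 0.03847
[CO3²⁻] = α₂ × DIC = 0.03847 × 1.90 = 0.0731 mmol/kg

[CO3²⁻] = 0.0731 mmol/kg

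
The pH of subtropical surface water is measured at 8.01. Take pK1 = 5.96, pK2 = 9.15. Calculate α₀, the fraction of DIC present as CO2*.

α₀ = 1 / (1 + K1/[H⁺] + K1K2/[H⁺]²) = 1 / (1 + 10^+2.05 + 10^+0.91)
   = 1 / (1 + 112.20 + 8.1283) = 1/121.33 = 0.008242

α₀ = 0.00824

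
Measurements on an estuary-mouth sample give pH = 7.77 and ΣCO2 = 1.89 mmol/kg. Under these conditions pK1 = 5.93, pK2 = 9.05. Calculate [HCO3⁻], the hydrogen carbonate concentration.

[HCO3⁻] = 1.77 mmol/kg

α₁ = 1 / (1 + [H⁺]/K1 + K2/[H⁺]) = 1 / (1 + 10^-1.84 + 10^-1.28)
   = 1 / (1 + 0.014454 + 0.052481) = 1/1.0669 = 0.9373
[HCO3⁻] = α₁ × DIC = 0.9373 × 1.89 = 1.77 mmol/kg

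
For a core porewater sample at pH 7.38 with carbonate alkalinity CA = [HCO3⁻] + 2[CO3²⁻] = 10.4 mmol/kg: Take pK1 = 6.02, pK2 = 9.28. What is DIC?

CA = [HCO3⁻] + 2[CO3²⁻] = (α₁ + 2α₂)·DIC
At pH 7.38: [H⁺]/K1 = 10^-1.36 = 0.043652, K2/[H⁺] = 10^-1.90 = 0.012589
α₁ = 1/(1 + 0.043652 + 0.012589) = 1/1.0562 = 0.9468; α₂ = α₁·K2/[H⁺] = 0.01192
α₁ + 2α₂ = 0.9706
DIC = CA / (α₁ + 2α₂) = 10.4 / 0.9706 = 10.7 mmol/kg

DIC = 10.7 mmol/kg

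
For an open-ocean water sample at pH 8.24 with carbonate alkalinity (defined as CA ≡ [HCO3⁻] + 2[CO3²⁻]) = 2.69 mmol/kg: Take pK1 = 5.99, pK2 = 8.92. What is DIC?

CA = [HCO3⁻] + 2[CO3²⁻] = (α₁ + 2α₂)·DIC
At pH 8.24: [H⁺]/K1 = 10^-2.25 = 0.0056234, K2/[H⁺] = 10^-0.68 = 0.20893
α₁ = 1/(1 + 0.0056234 + 0.20893) = 1/1.2146 = 0.8233; α₂ = α₁·K2/[H⁺] = 0.1720
α₁ + 2α₂ = 1.1674
DIC = CA / (α₁ + 2α₂) = 2.69 / 1.1674 = 2.30 mmol/kg

DIC = 2.30 mmol/kg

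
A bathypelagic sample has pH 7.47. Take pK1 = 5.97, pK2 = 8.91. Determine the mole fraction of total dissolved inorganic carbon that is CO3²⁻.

α₂ = 1 / (1 + [H⁺]/K2 + [H⁺]²/(K1K2)) = 1 / (1 + 10^+1.44 + 10^-0.06)
   = 1 / (1 + 27.542 + 0.87096) = 1/29.413 = 0.03400

α₂ = 0.0340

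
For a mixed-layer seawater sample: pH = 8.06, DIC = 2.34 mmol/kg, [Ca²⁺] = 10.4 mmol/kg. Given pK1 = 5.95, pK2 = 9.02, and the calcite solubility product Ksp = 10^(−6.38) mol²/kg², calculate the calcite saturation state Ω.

Ω = 5.73

α₂ = 1 / (1 + [H⁺]/K2 + [H⁺]²/(K1K2)) = 1 / (1 + 10^+0.96 + 10^-1.15)
   = 1 / (1 + 9.1201 + 0.070795) = 1/10.191 = 0.09813
[CO3²⁻] = α₂ × DIC = 0.09813 × 2.34 = 0.2296 mmol/kg
Ksp = 10^(−6.38) = 4.169×10^-7
Ω = [Ca²⁺][CO3²⁻]/Ksp = (10.4×10^-3)(2.296×10^-4) / 4.169×10^-7 = 5.73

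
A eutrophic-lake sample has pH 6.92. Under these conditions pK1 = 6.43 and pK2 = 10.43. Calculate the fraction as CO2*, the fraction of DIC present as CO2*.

α₀ = 1 / (1 + K1/[H⁺] + K1K2/[H⁺]²) = 1 / (1 + 10^+0.49 + 10^-3.02)
   = 1 / (1 + 3.0903 + 0.00095499) = 1/4.0913 = 0.2444

α₀ = 0.244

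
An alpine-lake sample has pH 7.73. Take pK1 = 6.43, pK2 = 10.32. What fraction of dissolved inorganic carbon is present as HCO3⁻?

α₁ = 1 / (1 + [H⁺]/K1 + K2/[H⁺]) = 1 / (1 + 10^-1.30 + 10^-2.59)
   = 1 / (1 + 0.050119 + 0.0025704) = 1/1.0527 = 0.9499

α₁ = 0.950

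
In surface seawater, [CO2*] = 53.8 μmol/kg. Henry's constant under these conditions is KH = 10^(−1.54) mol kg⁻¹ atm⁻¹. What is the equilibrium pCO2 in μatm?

pCO2 = 1870 μatm

KH = 10^(−1.54) = 2.884×10^-2 mol kg⁻¹ atm⁻¹
pCO2 = [CO2*]/KH = 53.8×10^-6 / 2.884×10^-2 = 1.87×10^-3 atm = 1870 μatm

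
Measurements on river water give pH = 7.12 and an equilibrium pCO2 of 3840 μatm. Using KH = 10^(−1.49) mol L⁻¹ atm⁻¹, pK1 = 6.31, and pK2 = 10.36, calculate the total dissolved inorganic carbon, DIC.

[CO2*] = KH · pCO2 = 10^(−1.49) × 3840×10^-6 = 1.243×10^-4 mol/L
α₀ = 1/(1 + K1/[H⁺] + K1K2/[H⁺]²) = 1/(1 + 10^+0.81 + 10^-2.43) = 0.1340
DIC = [CO2*]/α₀ = 1.243×10^-4 / 0.1340 = 0.927 mmol/L

DIC = 0.927 mmol/L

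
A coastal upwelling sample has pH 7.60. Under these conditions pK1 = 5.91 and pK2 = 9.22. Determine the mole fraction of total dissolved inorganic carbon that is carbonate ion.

α₂ = 0.0230

α₂ = 1 / (1 + [H⁺]/K2 + [H⁺]²/(K1K2)) = 1 / (1 + 10^+1.62 + 10^-0.07)
   = 1 / (1 + 41.687 + 0.85114) = 1/43.538 = 0.02297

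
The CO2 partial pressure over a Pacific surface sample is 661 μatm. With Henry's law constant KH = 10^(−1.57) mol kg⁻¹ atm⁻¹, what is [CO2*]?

[CO2*] = 17.8 μmol/kg

KH = 10^(−1.57) = 2.692×10^-2 mol kg⁻¹ atm⁻¹
[CO2*] = KH · pCO2 = 2.692×10^-2 × 661×10^-6 atm = 1.78×10^-5 mol/kg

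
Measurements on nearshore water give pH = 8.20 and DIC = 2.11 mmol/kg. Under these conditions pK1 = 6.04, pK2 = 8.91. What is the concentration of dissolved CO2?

α₀ = 1 / (1 + K1/[H⁺] + K1K2/[H⁺]²) = 1 / (1 + 10^+2.16 + 10^+1.45)
   = 1 / (1 + 144.54 + 28.184) = 1/173.73 = 0.005756
[CO2*] = α₀ × DIC = 0.005756 × 2.11 = 0.0121 mmol/kg = 12.1 μmol/kg

[CO2*] = 12.1 μmol/kg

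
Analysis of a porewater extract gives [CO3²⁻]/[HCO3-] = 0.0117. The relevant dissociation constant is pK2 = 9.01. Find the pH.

pH = 7.08

From K2 = [H⁺][CO3²⁻]/[HCO3-]:  pH = pK2 + log₁₀([CO3²⁻]/[HCO3-])
log₁₀(0.0117) = -1.932
pH = 9.01 + (-1.932) = 7.08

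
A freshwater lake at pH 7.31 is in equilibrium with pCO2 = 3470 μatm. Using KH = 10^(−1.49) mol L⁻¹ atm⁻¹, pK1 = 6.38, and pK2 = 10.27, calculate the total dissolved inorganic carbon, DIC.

DIC = 1.07 mmol/L

[CO2*] = KH · pCO2 = 10^(−1.49) × 3470×10^-6 = 1.123×10^-4 mol/L
α₀ = 1/(1 + K1/[H⁺] + K1K2/[H⁺]²) = 1/(1 + 10^+0.93 + 10^-2.03) = 0.1050
DIC = [CO2*]/α₀ = 1.123×10^-4 / 0.1050 = 1.07 mmol/L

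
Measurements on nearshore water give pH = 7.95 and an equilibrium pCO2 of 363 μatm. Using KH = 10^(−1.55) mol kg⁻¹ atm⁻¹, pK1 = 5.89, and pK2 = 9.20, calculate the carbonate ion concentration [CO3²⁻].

[CO2*] = KH · pCO2 = 10^(−1.55) × 363×10^-6 = 1.023×10^-5 mol/kg
α₀ = 1/(1 + K1/[H⁺] + K1K2/[H⁺]²) = 1/(1 + 10^+2.06 + 10^+0.81) = 0.008178
DIC = [CO2*]/α₀ = 1.023×10^-5 / 0.008178 = 1.251 mmol/kg
[CO3²⁻] = α₂·DIC; α₂ = 0.05280, so [CO3²⁻] = 0.05280 × 1.251 = 0.0661 mmol/kg

[CO3²⁻] = 0.0661 mmol/kg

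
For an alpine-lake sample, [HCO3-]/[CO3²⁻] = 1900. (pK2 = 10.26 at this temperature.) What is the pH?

pH = 6.98

From K2 = [H⁺][CO3²⁻]/[HCO3-]:  pH = pK2 − log₁₀([HCO3-]/[CO3²⁻])
log₁₀(1900) = +3.279
pH = 10.26 − (+3.279) = 6.98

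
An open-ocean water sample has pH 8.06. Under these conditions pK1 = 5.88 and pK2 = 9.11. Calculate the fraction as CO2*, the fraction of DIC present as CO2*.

α₀ = 1 / (1 + K1/[H⁺] + K1K2/[H⁺]²) = 1 / (1 + 10^+2.18 + 10^+1.13)
   = 1 / (1 + 151.36 + 13.490) = 1/165.85 = 0.006030

α₀ = 0.00603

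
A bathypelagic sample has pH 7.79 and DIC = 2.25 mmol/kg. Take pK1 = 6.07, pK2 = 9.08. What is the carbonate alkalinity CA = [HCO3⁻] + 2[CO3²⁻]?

CA = 2.32 mmol/kg

CA = [HCO3⁻] + 2[CO3²⁻] = (α₁ + 2α₂)·DIC
At pH 7.79: [H⁺]/K1 = 10^-1.72 = 0.019055, K2/[H⁺] = 10^-1.29 = 0.051286
α₁ = 1/(1 + 0.019055 + 0.051286) = 1/1.0703 = 0.9343; α₂ = α₁·K2/[H⁺] = 0.04792
α₁ + 2α₂ = 1.0301
CA = 1.0301 × 2.25 = 2.32 mmol/kg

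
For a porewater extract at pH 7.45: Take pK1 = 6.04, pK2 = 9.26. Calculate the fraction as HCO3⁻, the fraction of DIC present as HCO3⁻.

α₁ = 1 / (1 + [H⁺]/K1 + K2/[H⁺]) = 1 / (1 + 10^-1.41 + 10^-1.81)
   = 1 / (1 + 0.038905 + 0.015488) = 1/1.0544 = 0.9484

α₁ = 0.948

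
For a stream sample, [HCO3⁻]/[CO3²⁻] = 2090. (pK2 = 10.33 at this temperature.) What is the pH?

pH = 7.01

From K2 = [H⁺][CO3²⁻]/[HCO3⁻]:  pH = pK2 − log₁₀([HCO3⁻]/[CO3²⁻])
log₁₀(2090) = +3.320
pH = 10.33 − (+3.320) = 7.01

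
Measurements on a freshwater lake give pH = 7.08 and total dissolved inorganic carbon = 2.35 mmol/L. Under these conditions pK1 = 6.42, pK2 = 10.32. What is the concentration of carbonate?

[CO3²⁻] = 1.11 μmol/L

α₂ = 1 / (1 + [H⁺]/K2 + [H⁺]²/(K1K2)) = 1 / (1 + 10^+3.24 + 10^+2.58)
   = 1 / (1 + 1737.8 + 380.19) = 1/2119.0 = 0.0004719
[CO3²⁻] = α₂ × DIC = 0.0004719 × 2.35 = 0.00111 mmol/L = 1.11 μmol/L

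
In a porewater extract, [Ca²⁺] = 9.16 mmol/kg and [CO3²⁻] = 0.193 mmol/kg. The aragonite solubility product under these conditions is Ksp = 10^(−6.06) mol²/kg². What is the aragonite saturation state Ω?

Ω = 2.03

Ksp = 10^(−6.06) = 8.710×10^-7
Ω = [Ca²⁺][CO3²⁻]/Ksp = (9.16×10^-3)(0.193×10^-3) / 8.710×10^-7 = 2.03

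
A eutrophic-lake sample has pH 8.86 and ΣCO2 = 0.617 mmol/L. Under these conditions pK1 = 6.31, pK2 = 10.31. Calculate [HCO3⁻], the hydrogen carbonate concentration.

[HCO3⁻] = 0.594 mmol/L

α₁ = 1 / (1 + [H⁺]/K1 + K2/[H⁺]) = 1 / (1 + 10^-2.55 + 10^-1.45)
   = 1 / (1 + 0.0028184 + 0.035481) = 1/1.0383 = 0.9631
[HCO3⁻] = α₁ × DIC = 0.9631 × 0.617 = 0.594 mmol/L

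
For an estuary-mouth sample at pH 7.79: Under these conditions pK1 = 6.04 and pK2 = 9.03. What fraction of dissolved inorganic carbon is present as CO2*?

α₀ = 0.0165

α₀ = 1 / (1 + K1/[H⁺] + K1K2/[H⁺]²) = 1 / (1 + 10^+1.75 + 10^+0.51)
   = 1 / (1 + 56.234 + 3.2359) = 1/60.470 = 0.01654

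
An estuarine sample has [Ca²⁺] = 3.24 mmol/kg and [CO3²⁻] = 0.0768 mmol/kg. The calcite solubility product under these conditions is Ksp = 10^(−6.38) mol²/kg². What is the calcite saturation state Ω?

Ksp = 10^(−6.38) = 4.169×10^-7
Ω = [Ca²⁺][CO3²⁻]/Ksp = (3.24×10^-3)(0.0768×10^-3) / 4.169×10^-7 = 0.597

Ω = 0.597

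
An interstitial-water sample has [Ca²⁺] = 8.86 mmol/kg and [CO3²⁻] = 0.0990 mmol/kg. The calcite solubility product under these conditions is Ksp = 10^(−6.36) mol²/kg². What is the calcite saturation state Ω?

Ω = 2.01

Ksp = 10^(−6.36) = 4.365×10^-7
Ω = [Ca²⁺][CO3²⁻]/Ksp = (8.86×10^-3)(0.0990×10^-3) / 4.365×10^-7 = 2.01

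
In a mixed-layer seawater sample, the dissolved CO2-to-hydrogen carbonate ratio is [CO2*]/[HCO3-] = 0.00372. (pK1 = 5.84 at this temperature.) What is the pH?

pH = 8.27

From K1 = [H⁺][HCO3-]/[CO2*]:  pH = pK1 − log₁₀([CO2*]/[HCO3-])
log₁₀(0.00372) = -2.429
pH = 5.84 − (-2.429) = 8.27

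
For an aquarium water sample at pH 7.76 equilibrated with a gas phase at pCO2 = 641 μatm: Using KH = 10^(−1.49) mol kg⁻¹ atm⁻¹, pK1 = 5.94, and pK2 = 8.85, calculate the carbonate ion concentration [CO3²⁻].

[CO3²⁻] = 0.111 mmol/kg

[CO2*] = KH · pCO2 = 10^(−1.49) × 641×10^-6 = 2.074×10^-5 mol/kg
α₀ = 1/(1 + K1/[H⁺] + K1K2/[H⁺]²) = 1/(1 + 10^+1.82 + 10^+0.73) = 0.01380
DIC = [CO2*]/α₀ = 2.074×10^-5 / 0.01380 = 1.503 mmol/kg
[CO3²⁻] = α₂·DIC; α₂ = 0.07414, so [CO3²⁻] = 0.07414 × 1.503 = 0.111 mmol/kg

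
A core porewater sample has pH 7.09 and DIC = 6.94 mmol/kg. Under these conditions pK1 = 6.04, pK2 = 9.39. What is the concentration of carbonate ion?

α₂ = 1 / (1 + [H⁺]/K2 + [H⁺]²/(K1K2)) = 1 / (1 + 10^+2.30 + 10^+1.25)
   = 1 / (1 + 199.53 + 17.783) = 1/218.31 = 0.004581
[CO3²⁻] = α₂ × DIC = 0.004581 × 6.94 = 0.0318 mmol/kg

[CO3²⁻] = 0.0318 mmol/kg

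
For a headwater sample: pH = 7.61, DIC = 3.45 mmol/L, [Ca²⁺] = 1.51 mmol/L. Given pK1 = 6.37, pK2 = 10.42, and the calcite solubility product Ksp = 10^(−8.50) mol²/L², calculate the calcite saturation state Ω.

Ω = 2.41

α₂ = 1 / (1 + [H⁺]/K2 + [H⁺]²/(K1K2)) = 1 / (1 + 10^+2.81 + 10^+1.57)
   = 1 / (1 + 645.65 + 37.154) = 1/683.81 = 0.001462
[CO3²⁻] = α₂ × DIC = 0.001462 × 3.45 = 0.005045 mmol/L = 5.045 μmol/L
Ksp = 10^(−8.50) = 3.162×10^-9
Ω = [Ca²⁺][CO3²⁻]/Ksp = (1.51×10^-3)(5.045×10^-6) / 3.162×10^-9 = 2.41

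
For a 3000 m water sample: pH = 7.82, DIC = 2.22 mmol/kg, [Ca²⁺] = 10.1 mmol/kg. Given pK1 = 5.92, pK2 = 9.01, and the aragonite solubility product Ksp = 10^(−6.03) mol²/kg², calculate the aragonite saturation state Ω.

α₂ = 1 / (1 + [H⁺]/K2 + [H⁺]²/(K1K2)) = 1 / (1 + 10^+1.19 + 10^-0.71)
   = 1 / (1 + 15.488 + 0.19498) = 1/16.683 = 0.05994
[CO3²⁻] = α₂ × DIC = 0.05994 × 2.22 = 0.1331 mmol/kg
Ksp = 10^(−6.03) = 9.333×10^-7
Ω = [Ca²⁺][CO3²⁻]/Ksp = (10.1×10^-3)(1.331×10^-4) / 9.333×10^-7 = 1.44

Ω = 1.44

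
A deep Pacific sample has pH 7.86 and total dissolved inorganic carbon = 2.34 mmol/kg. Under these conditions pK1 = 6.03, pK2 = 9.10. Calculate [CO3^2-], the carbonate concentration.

α₂ = 1 / (1 + [H⁺]/K2 + [H⁺]²/(K1K2)) = 1 / (1 + 10^+1.24 + 10^-0.59)
   = 1 / (1 + 17.378 + 0.25704) = 1/18.635 = 0.05366
[CO3²⁻] = α₂ × DIC = 0.05366 × 2.34 = 0.126 mmol/kg

[CO3²⁻] = 0.126 mmol/kg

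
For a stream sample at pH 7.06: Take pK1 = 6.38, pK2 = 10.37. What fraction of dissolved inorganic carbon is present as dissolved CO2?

α₀ = 1 / (1 + K1/[H⁺] + K1K2/[H⁺]²) = 1 / (1 + 10^+0.68 + 10^-2.63)
   = 1 / (1 + 4.7863 + 0.0023442) = 1/5.7886 = 0.1728

α₀ = 0.173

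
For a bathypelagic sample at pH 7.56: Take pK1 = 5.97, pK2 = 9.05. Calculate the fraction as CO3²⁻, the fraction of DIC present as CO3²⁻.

α₂ = 1 / (1 + [H⁺]/K2 + [H⁺]²/(K1K2)) = 1 / (1 + 10^+1.49 + 10^-0.10)
   = 1 / (1 + 30.903 + 0.79433) = 1/32.697 = 0.03058

α₂ = 0.0306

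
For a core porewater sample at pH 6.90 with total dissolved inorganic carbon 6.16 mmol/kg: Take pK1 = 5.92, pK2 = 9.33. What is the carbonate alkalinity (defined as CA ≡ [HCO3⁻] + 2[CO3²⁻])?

CA = [HCO3⁻] + 2[CO3²⁻] = (α₁ + 2α₂)·DIC
At pH 6.90: [H⁺]/K1 = 10^-0.98 = 0.10471, K2/[H⁺] = 10^-2.43 = 0.0037154
α₁ = 1/(1 + 0.10471 + 0.0037154) = 1/1.1084 = 0.9022; α₂ = α₁·K2/[H⁺] = 0.003352
α₁ + 2α₂ = 0.9089
CA = 0.9089 × 6.16 = 5.60 mmol/kg

CA = 5.60 mmol/kg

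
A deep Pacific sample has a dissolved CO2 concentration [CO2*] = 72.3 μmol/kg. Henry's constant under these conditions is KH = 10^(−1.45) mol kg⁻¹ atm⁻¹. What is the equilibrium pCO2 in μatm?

pCO2 = 2040 μatm

KH = 10^(−1.45) = 3.548×10^-2 mol kg⁻¹ atm⁻¹
pCO2 = [CO2*]/KH = 72.3×10^-6 / 3.548×10^-2 = 2.04×10^-3 atm = 2040 μatm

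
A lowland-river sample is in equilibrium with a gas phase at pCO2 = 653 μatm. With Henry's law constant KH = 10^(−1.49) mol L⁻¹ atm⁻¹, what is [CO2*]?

[CO2*] = 21.1 μmol/L

KH = 10^(−1.49) = 3.236×10^-2 mol L⁻¹ atm⁻¹
[CO2*] = KH · pCO2 = 3.236×10^-2 × 653×10^-6 atm = 2.11×10^-5 mol/L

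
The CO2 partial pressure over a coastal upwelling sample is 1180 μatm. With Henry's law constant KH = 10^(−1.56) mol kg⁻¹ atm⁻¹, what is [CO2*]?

[CO2*] = 32.5 μmol/kg

KH = 10^(−1.56) = 2.754×10^-2 mol kg⁻¹ atm⁻¹
[CO2*] = KH · pCO2 = 2.754×10^-2 × 1180×10^-6 atm = 3.25×10^-5 mol/kg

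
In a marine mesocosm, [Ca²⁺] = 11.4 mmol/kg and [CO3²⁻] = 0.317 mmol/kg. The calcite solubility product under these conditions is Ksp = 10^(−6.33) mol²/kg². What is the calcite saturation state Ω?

Ω = 7.73

Ksp = 10^(−6.33) = 4.677×10^-7
Ω = [Ca²⁺][CO3²⁻]/Ksp = (11.4×10^-3)(0.317×10^-3) / 4.677×10^-7 = 7.73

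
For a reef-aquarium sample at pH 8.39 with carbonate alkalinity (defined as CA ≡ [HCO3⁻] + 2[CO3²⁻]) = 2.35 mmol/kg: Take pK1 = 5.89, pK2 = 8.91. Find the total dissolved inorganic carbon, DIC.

CA = [HCO3⁻] + 2[CO3²⁻] = (α₁ + 2α₂)·DIC
At pH 8.39: [H⁺]/K1 = 10^-2.50 = 0.0031623, K2/[H⁺] = 10^-0.52 = 0.30200
α₁ = 1/(1 + 0.0031623 + 0.30200) = 1/1.3052 = 0.7662; α₂ = α₁·K2/[H⁺] = 0.2314
α₁ + 2α₂ = 1.2290
DIC = CA / (α₁ + 2α₂) = 2.35 / 1.2290 = 1.91 mmol/kg

DIC = 1.91 mmol/kg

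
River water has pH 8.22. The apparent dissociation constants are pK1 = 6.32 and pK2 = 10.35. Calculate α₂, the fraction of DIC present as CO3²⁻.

α₂ = 1 / (1 + [H⁺]/K2 + [H⁺]²/(K1K2)) = 1 / (1 + 10^+2.13 + 10^+0.23)
   = 1 / (1 + 134.90 + 1.6982) = 1/137.59 = 0.007268

α₂ = 0.00727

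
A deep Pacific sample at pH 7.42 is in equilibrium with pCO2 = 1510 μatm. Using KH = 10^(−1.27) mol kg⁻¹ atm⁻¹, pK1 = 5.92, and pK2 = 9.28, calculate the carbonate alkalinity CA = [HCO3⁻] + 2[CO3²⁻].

CA = 2.64 mmol/kg

[CO2*] = KH · pCO2 = 10^(−1.27) × 1510×10^-6 = 8.109×10^-5 mol/kg
α₀ = 1/(1 + K1/[H⁺] + K1K2/[H⁺]²) = 1/(1 + 10^+1.50 + 10^-0.36) = 0.03025
DIC = [CO2*]/α₀ = 8.109×10^-5 / 0.03025 = 2.681 mmol/kg
CA = (α₁ + 2α₂)·DIC = (0.9565 + 2×0.01320) × 2.681 = 2.64 mmol/kg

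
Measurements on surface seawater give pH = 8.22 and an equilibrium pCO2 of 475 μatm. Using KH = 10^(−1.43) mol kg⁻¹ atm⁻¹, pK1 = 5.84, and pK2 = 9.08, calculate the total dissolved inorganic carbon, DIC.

[CO2*] = KH · pCO2 = 10^(−1.43) × 475×10^-6 = 1.765×10^-5 mol/kg
α₀ = 1/(1 + K1/[H⁺] + K1K2/[H⁺]²) = 1/(1 + 10^+2.38 + 10^+1.52) = 0.003650
DIC = [CO2*]/α₀ = 1.765×10^-5 / 0.003650 = 4.84 mmol/kg

DIC = 4.84 mmol/kg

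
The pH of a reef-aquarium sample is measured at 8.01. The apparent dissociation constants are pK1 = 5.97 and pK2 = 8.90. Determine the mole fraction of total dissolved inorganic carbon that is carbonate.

α₂ = 1 / (1 + [H⁺]/K2 + [H⁺]²/(K1K2)) = 1 / (1 + 10^+0.89 + 10^-1.15)
   = 1 / (1 + 7.7625 + 0.070795) = 1/8.8333 = 0.1132

α₂ = 0.113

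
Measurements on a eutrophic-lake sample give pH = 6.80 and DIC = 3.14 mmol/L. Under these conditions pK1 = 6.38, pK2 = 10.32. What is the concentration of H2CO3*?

α₀ = 1 / (1 + K1/[H⁺] + K1K2/[H⁺]²) = 1 / (1 + 10^+0.42 + 10^-3.10)
   = 1 / (1 + 2.6303 + 0.00079433) = 1/3.6311 = 0.2754
[CO2*] = α₀ × DIC = 0.2754 × 3.14 = 0.865 mmol/L

[CO2*] = 0.865 mmol/L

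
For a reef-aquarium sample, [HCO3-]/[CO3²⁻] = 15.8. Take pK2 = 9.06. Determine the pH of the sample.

From K2 = [H⁺][CO3²⁻]/[HCO3-]:  pH = pK2 − log₁₀([HCO3-]/[CO3²⁻])
log₁₀(15.8) = +1.199
pH = 9.06 − (+1.199) = 7.86

pH = 7.86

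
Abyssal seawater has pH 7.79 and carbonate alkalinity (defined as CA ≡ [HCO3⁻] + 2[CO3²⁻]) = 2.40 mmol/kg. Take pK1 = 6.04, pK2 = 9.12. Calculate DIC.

CA = [HCO3⁻] + 2[CO3²⁻] = (α₁ + 2α₂)·DIC
At pH 7.79: [H⁺]/K1 = 10^-1.75 = 0.017783, K2/[H⁺] = 10^-1.33 = 0.046774
α₁ = 1/(1 + 0.017783 + 0.046774) = 1/1.0646 = 0.9394; α₂ = α₁·K2/[H⁺] = 0.04394
α₁ + 2α₂ = 1.0272
DIC = CA / (α₁ + 2α₂) = 2.40 / 1.0272 = 2.34 mmol/kg

DIC = 2.34 mmol/kg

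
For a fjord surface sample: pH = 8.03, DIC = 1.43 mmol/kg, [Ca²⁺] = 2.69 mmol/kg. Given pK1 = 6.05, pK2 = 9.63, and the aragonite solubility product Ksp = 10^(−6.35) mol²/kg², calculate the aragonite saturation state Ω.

α₂ = 1 / (1 + [H⁺]/K2 + [H⁺]²/(K1K2)) = 1 / (1 + 10^+1.60 + 10^-0.38)
   = 1 / (1 + 39.811 + 0.41687) = 1/41.228 = 0.02426
[CO3²⁻] = α₂ × DIC = 0.02426 × 1.43 = 0.03469 mmol/kg
Ksp = 10^(−6.35) = 4.467×10^-7
Ω = [Ca²⁺][CO3²⁻]/Ksp = (2.69×10^-3)(3.469×10^-5) / 4.467×10^-7 = 0.209

Ω = 0.209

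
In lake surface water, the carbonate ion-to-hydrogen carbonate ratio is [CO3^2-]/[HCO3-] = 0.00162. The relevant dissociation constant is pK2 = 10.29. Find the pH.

pH = 7.50

From K2 = [H⁺][CO3^2-]/[HCO3-]:  pH = pK2 + log₁₀([CO3^2-]/[HCO3-])
log₁₀(0.00162) = -2.790
pH = 10.29 + (-2.790) = 7.50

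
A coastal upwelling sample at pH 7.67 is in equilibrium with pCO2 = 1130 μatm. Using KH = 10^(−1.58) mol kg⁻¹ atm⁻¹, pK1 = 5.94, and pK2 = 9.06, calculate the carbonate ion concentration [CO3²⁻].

[CO3²⁻] = 0.0650 mmol/kg

[CO2*] = KH · pCO2 = 10^(−1.58) × 1130×10^-6 = 2.972×10^-5 mol/kg
α₀ = 1/(1 + K1/[H⁺] + K1K2/[H⁺]²) = 1/(1 + 10^+1.73 + 10^+0.34) = 0.01758
DIC = [CO2*]/α₀ = 2.972×10^-5 / 0.01758 = 1.691 mmol/kg
[CO3²⁻] = α₂·DIC; α₂ = 0.03846, so [CO3²⁻] = 0.03846 × 1.691 = 0.0650 mmol/kg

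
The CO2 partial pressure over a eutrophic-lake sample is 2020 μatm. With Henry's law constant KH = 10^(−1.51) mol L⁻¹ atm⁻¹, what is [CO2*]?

KH = 10^(−1.51) = 3.090×10^-2 mol L⁻¹ atm⁻¹
[CO2*] = KH · pCO2 = 3.090×10^-2 × 2020×10^-6 atm = 6.24×10^-5 mol/L

[CO2*] = 62.4 μmol/L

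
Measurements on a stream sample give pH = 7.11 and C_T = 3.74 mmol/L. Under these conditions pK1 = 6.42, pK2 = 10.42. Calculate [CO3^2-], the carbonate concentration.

α₂ = 1 / (1 + [H⁺]/K2 + [H⁺]²/(K1K2)) = 1 / (1 + 10^+3.31 + 10^+2.62)
   = 1 / (1 + 2041.7 + 416.87) = 1/2459.6 = 0.0004066
[CO3²⁻] = α₂ × DIC = 0.0004066 × 3.74 = 0.00152 mmol/L = 1.52 μmol/L

[CO3²⁻] = 1.52 μmol/L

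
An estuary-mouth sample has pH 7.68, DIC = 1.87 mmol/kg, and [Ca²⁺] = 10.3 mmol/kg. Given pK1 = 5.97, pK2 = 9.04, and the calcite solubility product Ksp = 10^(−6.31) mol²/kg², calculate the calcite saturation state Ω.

α₂ = 1 / (1 + [H⁺]/K2 + [H⁺]²/(K1K2)) = 1 / (1 + 10^+1.36 + 10^-0.35)
   = 1 / (1 + 22.909 + 0.44668) = 1/24.355 = 0.04106
[CO3²⁻] = α₂ × DIC = 0.04106 × 1.87 = 0.07678 mmol/kg
Ksp = 10^(−6.31) = 4.898×10^-7
Ω = [Ca²⁺][CO3²⁻]/Ksp = (10.3×10^-3)(7.678×10^-5) / 4.898×10^-7 = 1.61

Ω = 1.61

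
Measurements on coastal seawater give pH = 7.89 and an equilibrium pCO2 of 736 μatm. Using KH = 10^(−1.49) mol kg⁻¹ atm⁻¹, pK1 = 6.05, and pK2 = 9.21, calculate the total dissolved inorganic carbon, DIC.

DIC = 1.75 mmol/kg

[CO2*] = KH · pCO2 = 10^(−1.49) × 736×10^-6 = 2.382×10^-5 mol/kg
α₀ = 1/(1 + K1/[H⁺] + K1K2/[H⁺]²) = 1/(1 + 10^+1.84 + 10^+0.52) = 0.01361
DIC = [CO2*]/α₀ = 2.382×10^-5 / 0.01361 = 1.75 mmol/kg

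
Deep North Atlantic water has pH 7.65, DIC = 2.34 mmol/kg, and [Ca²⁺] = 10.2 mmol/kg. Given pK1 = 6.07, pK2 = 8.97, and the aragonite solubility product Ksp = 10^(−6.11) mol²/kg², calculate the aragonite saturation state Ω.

α₂ = 1 / (1 + [H⁺]/K2 + [H⁺]²/(K1K2)) = 1 / (1 + 10^+1.32 + 10^-0.26)
   = 1 / (1 + 20.893 + 0.54954) = 1/22.443 = 0.04456
[CO3²⁻] = α₂ × DIC = 0.04456 × 2.34 = 0.1043 mmol/kg
Ksp = 10^(−6.11) = 7.762×10^-7
Ω = [Ca²⁺][CO3²⁻]/Ksp = (10.2×10^-3)(1.043×10^-4) / 7.762×10^-7 = 1.37

Ω = 1.37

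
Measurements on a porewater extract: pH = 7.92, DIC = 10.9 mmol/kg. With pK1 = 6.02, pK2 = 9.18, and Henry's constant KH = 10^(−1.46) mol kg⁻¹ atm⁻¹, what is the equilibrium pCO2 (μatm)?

pCO2 = 3710 μatm

α₀ = 1 / (1 + K1/[H⁺] + K1K2/[H⁺]²) = 1 / (1 + 10^+1.90 + 10^+0.64)
   = 1 / (1 + 79.433 + 4.3652) = 1/84.798 = 0.01179
[CO2*] = α₀ × DIC = 0.01179 × 10.9 = 0.1285 mmol/kg
pCO2 = [CO2*]/KH = 1.285×10^-4 / 3.467×10^-2 = 3710 μatm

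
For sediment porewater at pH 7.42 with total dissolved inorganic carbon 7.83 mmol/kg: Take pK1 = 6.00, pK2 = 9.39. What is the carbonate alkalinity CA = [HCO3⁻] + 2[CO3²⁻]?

CA = [HCO3⁻] + 2[CO3²⁻] = (α₁ + 2α₂)·DIC
At pH 7.42: [H⁺]/K1 = 10^-1.42 = 0.038019, K2/[H⁺] = 10^-1.97 = 0.010715
α₁ = 1/(1 + 0.038019 + 0.010715) = 1/1.0487 = 0.9535; α₂ = α₁·K2/[H⁺] = 0.01022
α₁ + 2α₂ = 0.9740
CA = 0.9740 × 7.83 = 7.63 mmol/kg

CA = 7.63 mmol/kg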